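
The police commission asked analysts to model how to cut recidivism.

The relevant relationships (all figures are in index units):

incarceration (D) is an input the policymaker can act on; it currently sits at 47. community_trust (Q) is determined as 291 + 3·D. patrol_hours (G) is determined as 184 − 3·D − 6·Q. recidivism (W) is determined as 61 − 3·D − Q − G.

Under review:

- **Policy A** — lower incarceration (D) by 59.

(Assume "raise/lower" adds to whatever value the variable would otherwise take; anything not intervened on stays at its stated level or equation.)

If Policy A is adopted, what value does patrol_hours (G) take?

-1310

Policy A (D − 59):
  D = 47 − 59 = -12
  Q = 291 + 3·(-12) = 255
  G = 184 − 3·(-12) − 6·255 = -1310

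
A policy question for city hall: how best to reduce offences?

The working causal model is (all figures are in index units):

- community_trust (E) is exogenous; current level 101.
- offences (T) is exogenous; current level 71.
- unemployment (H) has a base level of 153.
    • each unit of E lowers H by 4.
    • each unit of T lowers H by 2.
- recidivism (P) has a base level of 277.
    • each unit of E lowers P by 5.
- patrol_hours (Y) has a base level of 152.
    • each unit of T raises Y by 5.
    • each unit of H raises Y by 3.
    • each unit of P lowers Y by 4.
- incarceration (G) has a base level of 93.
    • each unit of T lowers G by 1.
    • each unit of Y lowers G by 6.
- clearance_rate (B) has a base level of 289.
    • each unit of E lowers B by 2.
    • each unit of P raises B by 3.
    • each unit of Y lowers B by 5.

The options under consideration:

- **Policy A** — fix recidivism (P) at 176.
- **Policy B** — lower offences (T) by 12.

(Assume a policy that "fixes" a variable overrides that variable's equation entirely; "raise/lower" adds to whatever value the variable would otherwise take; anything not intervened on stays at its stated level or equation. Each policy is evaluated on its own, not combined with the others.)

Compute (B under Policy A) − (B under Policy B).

9352

Policy A (P := 176):
  E = 101
  T = 71
  H = 153 − 4·101 − 2·71 = -393
  P = 176
  Y = 152 + 5·71 + 3·(-393) − 4·176 = -1376
  B = 289 − 2·101 + 3·176 − 5·(-1376) = 7495
Policy B (T − 12):
  E = 101
  T = 71 − 12 = 59
  H = 153 − 4·101 − 2·59 = -369
  P = 277 − 5·101 = -228
  Y = 152 + 5·59 + 3·(-369) − 4·(-228) = 252
  B = 289 − 2·101 + 3·(-228) − 5·252 = -1857
B: 7495 − (-1857) = 9352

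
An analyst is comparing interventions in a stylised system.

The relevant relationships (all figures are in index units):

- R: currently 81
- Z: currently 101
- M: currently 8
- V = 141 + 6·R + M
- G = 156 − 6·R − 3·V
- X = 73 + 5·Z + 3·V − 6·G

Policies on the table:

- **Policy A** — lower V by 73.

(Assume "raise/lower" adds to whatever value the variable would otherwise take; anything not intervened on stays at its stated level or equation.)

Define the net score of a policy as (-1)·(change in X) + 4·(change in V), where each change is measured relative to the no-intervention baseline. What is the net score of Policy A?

Baseline:
  R = 81
  Z = 101
  M = 8
  V = 141 + 6·81 + 8 = 635
  G = 156 − 6·81 − 3·635 = -2235
  X = 73 + 5·101 + 3·635 − 6·(-2235) = 15893
Policy A (V − 73):
  R = 81
  Z = 101
  M = 8
  V = 141 + 6·81 + 8 (−73 from intervention) = 562
  G = 156 − 6·81 − 3·562 = -2016
  X = 73 + 5·101 + 3·562 − 6·(-2016) = 14360
ΔX = 14360 − 15893 = -1533; ΔV = 562 − 635 = -73
Score = (-1)·(-1533) + 4·(-73) = 1241

1241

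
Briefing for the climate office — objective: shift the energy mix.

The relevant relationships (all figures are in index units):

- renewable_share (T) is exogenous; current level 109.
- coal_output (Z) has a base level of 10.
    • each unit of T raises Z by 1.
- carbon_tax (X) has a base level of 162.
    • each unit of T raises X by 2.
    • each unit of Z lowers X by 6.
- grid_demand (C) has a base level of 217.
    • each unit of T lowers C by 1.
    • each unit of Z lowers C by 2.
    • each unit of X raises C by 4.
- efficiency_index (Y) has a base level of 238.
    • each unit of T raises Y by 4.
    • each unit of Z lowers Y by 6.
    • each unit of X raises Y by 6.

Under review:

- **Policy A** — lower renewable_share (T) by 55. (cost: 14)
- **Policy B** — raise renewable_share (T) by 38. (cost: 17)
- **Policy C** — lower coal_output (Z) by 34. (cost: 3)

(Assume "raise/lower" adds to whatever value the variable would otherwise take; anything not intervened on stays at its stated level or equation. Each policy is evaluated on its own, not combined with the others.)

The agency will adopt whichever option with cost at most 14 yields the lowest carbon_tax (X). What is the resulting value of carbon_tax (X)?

-130

Policy A (T − 55):
  T = 109 − 55 = 54
  Z = 10 + 54 = 64
  X = 162 + 2·54 − 6·64 = -114
Policy C (Z − 34):
  T = 109
  Z = 10 + 109 (−34 from intervention) = 85
  X = 162 + 2·109 − 6·85 = -130
Comparing — Policy A: X=-114, Policy C: X=-130. Lowest is -130 (Policy C).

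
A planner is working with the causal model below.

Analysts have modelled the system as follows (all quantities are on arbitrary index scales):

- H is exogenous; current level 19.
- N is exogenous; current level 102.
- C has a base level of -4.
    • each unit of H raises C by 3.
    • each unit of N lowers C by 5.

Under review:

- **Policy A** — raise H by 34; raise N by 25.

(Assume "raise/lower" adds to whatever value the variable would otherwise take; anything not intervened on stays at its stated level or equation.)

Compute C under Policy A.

Policy A (H + 34, N + 25):
  H = 19 + 34 = 53
  N = 102 + 25 = 127
  C = -4 + 3·53 − 5·127 = -480

-480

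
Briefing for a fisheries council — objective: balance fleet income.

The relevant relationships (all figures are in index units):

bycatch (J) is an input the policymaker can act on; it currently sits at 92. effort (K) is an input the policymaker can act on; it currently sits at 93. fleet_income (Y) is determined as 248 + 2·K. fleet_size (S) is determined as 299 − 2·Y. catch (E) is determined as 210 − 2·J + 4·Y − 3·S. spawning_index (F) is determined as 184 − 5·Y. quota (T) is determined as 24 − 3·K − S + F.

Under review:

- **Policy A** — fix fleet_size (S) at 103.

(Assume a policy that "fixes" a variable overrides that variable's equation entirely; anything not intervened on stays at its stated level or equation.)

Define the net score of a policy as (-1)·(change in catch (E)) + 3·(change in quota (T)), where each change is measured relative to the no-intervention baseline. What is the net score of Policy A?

0

Baseline:
  J = 92
  K = 93
  Y = 248 + 2·93 = 434
  S = 299 − 2·434 = -569
  E = 210 − 2·92 + 4·434 − 3·(-569) = 3469
  F = 184 − 5·434 = -1986
  T = 24 − 3·93 − (-569) + (-1986) = -1672
Policy A (S := 103):
  J = 92
  K = 93
  Y = 248 + 2·93 = 434
  S = 103
  E = 210 − 2·92 + 4·434 − 3·103 = 1453
  F = 184 − 5·434 = -1986
  T = 24 − 3·93 − 103 + (-1986) = -2344
ΔE = 1453 − 3469 = -2016; ΔT = -2344 − (-1672) = -672
Score = (-1)·(-2016) + 3·(-672) = 0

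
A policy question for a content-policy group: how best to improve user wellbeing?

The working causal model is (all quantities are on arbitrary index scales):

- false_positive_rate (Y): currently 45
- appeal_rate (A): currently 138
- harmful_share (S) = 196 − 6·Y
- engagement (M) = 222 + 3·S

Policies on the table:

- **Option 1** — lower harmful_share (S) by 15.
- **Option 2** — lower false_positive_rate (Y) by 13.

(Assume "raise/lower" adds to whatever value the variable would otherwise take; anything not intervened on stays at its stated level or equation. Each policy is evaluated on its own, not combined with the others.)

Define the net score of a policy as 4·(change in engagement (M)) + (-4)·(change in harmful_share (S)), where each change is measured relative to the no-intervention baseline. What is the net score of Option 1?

Baseline:
  Y = 45
  S = 196 − 6·45 = -74
  M = 222 + 3·(-74) = 0
Option 1 (S − 15):
  Y = 45
  S = 196 − 6·45 (−15 from intervention) = -89
  M = 222 + 3·(-89) = -45
ΔM = -45 − 0 = -45; ΔS = -89 − (-74) = -15
Score = 4·(-45) + (-4)·(-15) = -120

-120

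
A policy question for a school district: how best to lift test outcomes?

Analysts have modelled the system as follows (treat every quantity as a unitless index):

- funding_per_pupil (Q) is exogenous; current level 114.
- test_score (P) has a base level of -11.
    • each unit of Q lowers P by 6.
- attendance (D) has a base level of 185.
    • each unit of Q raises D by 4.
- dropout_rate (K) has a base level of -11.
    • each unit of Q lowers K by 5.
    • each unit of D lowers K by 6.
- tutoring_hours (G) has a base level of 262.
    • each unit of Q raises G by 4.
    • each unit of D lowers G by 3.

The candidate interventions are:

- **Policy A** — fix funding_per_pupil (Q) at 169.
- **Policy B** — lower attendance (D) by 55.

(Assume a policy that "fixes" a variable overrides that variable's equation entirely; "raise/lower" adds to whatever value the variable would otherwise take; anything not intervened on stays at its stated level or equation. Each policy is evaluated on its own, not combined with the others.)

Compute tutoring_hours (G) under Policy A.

-1645

Policy A (Q := 169):
  Q = 169
  D = 185 + 4·169 = 861
  G = 262 + 4·169 − 3·861 = -1645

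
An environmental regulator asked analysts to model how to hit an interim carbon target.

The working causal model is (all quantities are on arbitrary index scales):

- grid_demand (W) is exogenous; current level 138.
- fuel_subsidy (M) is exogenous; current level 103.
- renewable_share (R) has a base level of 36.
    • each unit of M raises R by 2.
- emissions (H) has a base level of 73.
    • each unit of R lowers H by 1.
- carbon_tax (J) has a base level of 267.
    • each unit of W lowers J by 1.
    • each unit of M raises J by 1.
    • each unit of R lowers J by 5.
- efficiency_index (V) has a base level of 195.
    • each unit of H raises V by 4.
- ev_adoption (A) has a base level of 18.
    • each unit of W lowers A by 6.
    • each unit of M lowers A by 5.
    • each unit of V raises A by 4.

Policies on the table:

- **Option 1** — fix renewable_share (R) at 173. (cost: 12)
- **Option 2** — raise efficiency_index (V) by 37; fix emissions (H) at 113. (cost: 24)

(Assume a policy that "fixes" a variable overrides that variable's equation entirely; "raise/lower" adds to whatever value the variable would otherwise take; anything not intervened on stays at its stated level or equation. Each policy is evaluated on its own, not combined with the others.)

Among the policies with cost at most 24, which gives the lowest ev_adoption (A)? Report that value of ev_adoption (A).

-2145

Option 1 (R := 173):
  W = 138
  M = 103
  R = 173
  H = 73 − 173 = -100
  V = 195 + 4·(-100) = -205
  A = 18 − 6·138 − 5·103 + 4·(-205) = -2145
Option 2 (V + 37, H := 113):
  W = 138
  M = 103
  R = 36 + 2·103 = 242
  H = 113
  V = 195 + 4·113 (+37 from intervention) = 684
  A = 18 − 6·138 − 5·103 + 4·684 = 1411
Comparing — Option 1: A=-2145, Option 2: A=1411. Lowest is -2145 (Option 1).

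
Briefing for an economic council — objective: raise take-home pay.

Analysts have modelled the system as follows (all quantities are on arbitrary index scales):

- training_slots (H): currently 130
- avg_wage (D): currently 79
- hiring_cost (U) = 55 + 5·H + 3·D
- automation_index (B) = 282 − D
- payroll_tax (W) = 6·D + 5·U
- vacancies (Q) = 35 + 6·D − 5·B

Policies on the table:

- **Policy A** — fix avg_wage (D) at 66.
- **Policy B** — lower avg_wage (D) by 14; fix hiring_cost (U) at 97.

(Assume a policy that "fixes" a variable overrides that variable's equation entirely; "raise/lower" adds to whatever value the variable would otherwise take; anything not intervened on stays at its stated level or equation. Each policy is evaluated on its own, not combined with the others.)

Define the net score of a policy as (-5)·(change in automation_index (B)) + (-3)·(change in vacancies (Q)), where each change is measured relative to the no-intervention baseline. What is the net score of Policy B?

392

Baseline:
  D = 79
  B = 282 − 79 = 203
  Q = 35 + 6·79 − 5·203 = -506
Policy B (D − 14, U := 97):
  D = 79 − 14 = 65
  B = 282 − 65 = 217
  Q = 35 + 6·65 − 5·217 = -660
ΔB = 217 − 203 = 14; ΔQ = -660 − (-506) = -154
Score = (-5)·14 + (-3)·(-154) = 392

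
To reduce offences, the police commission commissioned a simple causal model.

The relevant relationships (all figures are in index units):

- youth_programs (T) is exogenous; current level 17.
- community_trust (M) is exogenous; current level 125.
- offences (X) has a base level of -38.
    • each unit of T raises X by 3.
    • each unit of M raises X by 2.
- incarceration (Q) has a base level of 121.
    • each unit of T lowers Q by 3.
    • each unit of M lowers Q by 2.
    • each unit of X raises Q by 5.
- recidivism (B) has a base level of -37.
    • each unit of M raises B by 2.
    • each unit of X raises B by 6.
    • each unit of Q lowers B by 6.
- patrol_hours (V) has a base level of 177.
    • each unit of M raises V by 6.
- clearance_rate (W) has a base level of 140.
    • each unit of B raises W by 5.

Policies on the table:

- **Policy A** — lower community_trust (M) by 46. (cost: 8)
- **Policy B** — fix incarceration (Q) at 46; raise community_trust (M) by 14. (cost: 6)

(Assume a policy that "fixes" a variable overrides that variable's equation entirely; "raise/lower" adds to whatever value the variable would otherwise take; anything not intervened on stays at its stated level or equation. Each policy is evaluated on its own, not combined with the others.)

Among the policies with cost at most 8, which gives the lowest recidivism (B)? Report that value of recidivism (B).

Policy A (M − 46):
  T = 17
  M = 125 − 46 = 79
  X = -38 + 3·17 + 2·79 = 171
  Q = 121 − 3·17 − 2·79 + 5·171 = 767
  B = -37 + 2·79 + 6·171 − 6·767 = -3455
Policy B (Q := 46, M + 14):
  T = 17
  M = 125 + 14 = 139
  X = -38 + 3·17 + 2·139 = 291
  Q = 46
  B = -37 + 2·139 + 6·291 − 6·46 = 1711
Comparing — Policy A: B=-3455, Policy B: B=1711. Lowest is -3455 (Policy A).

-3455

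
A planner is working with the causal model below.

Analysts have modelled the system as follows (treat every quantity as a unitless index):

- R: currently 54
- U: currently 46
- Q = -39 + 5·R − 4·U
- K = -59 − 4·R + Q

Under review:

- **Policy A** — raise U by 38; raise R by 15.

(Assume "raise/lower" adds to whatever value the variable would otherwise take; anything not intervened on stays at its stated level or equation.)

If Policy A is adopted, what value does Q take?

Policy A (U + 38, R + 15):
  R = 54 + 15 = 69
  U = 46 + 38 = 84
  Q = -39 + 5·69 − 4·84 = -30

-30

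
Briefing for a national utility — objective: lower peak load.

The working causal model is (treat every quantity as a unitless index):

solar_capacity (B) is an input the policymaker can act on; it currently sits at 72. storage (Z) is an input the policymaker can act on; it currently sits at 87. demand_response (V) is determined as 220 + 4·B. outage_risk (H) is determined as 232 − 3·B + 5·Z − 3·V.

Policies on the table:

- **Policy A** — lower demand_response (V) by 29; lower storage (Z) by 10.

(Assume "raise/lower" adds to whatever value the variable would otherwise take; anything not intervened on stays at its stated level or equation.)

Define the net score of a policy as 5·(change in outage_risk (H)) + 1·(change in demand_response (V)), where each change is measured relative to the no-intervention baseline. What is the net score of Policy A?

Baseline:
  B = 72
  Z = 87
  V = 220 + 4·72 = 508
  H = 232 − 3·72 + 5·87 − 3·508 = -1073
Policy A (V − 29, Z − 10):
  B = 72
  Z = 87 − 10 = 77
  V = 220 + 4·72 (−29 from intervention) = 479
  H = 232 − 3·72 + 5·77 − 3·479 = -1036
ΔH = -1036 − (-1073) = 37; ΔV = 479 − 508 = -29
Score = 5·37 + 1·(-29) = 156

156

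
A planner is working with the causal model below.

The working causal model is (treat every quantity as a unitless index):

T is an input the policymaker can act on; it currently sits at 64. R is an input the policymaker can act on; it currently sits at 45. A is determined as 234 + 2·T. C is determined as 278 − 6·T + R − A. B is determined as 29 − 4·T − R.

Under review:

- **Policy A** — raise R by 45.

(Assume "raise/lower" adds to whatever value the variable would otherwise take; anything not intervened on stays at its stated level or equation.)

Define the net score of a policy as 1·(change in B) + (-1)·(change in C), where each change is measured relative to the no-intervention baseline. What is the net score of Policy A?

-90

Baseline:
  T = 64
  R = 45
  A = 234 + 2·64 = 362
  C = 278 − 6·64 + 45 − 362 = -423
  B = 29 − 4·64 − 45 = -272
Policy A (R + 45):
  T = 64
  R = 45 + 45 = 90
  A = 234 + 2·64 = 362
  C = 278 − 6·64 + 90 − 362 = -378
  B = 29 − 4·64 − 90 = -317
ΔB = -317 − (-272) = -45; ΔC = -378 − (-423) = 45
Score = 1·(-45) + (-1)·45 = -90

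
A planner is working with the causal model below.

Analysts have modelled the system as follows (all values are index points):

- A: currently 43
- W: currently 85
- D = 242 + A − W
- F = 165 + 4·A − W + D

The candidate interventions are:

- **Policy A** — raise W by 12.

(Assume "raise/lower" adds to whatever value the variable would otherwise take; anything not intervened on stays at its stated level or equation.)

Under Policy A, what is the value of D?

Policy A (W + 12):
  A = 43
  W = 85 + 12 = 97
  D = 242 + 43 − 97 = 188

188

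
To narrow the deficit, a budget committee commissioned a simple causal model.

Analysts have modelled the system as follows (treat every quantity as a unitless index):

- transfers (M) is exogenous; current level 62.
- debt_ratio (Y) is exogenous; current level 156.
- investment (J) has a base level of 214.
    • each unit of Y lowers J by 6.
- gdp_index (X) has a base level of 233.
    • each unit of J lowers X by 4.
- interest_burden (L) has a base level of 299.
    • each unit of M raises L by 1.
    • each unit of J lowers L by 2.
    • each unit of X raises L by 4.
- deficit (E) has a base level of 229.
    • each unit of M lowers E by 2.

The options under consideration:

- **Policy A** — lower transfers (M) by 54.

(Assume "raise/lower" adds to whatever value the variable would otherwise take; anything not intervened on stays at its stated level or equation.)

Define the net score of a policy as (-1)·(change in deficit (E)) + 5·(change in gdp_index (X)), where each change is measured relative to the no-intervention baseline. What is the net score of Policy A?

Baseline:
  M = 62
  Y = 156
  J = 214 − 6·156 = -722
  X = 233 − 4·(-722) = 3121
  E = 229 − 2·62 = 105
Policy A (M − 54):
  M = 62 − 54 = 8
  Y = 156
  J = 214 − 6·156 = -722
  X = 233 − 4·(-722) = 3121
  E = 229 − 2·8 = 213
ΔE = 213 − 105 = 108; ΔX = 3121 − 3121 = 0
Score = (-1)·108 + 5·0 = -108

-108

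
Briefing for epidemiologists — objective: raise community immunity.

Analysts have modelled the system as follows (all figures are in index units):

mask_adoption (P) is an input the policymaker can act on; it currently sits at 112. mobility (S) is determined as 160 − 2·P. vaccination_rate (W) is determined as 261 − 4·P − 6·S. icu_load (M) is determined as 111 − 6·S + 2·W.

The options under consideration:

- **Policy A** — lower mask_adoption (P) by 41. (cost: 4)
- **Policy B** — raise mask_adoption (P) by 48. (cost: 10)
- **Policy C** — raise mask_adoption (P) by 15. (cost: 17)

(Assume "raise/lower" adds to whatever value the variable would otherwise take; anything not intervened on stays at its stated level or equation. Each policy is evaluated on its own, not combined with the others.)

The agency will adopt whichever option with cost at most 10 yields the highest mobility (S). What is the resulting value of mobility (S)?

18

Policy A (P − 41):
  P = 112 − 41 = 71
  S = 160 − 2·71 = 18
Policy B (P + 48):
  P = 112 + 48 = 160
  S = 160 − 2·160 = -160
Comparing — Policy A: S=18, Policy B: S=-160. Highest is 18 (Policy A).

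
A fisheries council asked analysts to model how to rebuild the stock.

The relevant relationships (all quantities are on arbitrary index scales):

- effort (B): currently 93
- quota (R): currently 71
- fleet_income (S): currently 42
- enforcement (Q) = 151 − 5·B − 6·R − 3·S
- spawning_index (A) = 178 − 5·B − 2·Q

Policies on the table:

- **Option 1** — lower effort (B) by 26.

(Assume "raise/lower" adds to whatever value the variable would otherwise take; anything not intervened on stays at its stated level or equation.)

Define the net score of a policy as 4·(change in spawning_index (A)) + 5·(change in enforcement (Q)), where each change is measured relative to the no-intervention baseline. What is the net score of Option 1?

Baseline:
  B = 93
  R = 71
  S = 42
  Q = 151 − 5·93 − 6·71 − 3·42 = -866
  A = 178 − 5·93 − 2·(-866) = 1445
Option 1 (B − 26):
  B = 93 − 26 = 67
  R = 71
  S = 42
  Q = 151 − 5·67 − 6·71 − 3·42 = -736
  A = 178 − 5·67 − 2·(-736) = 1315
ΔA = 1315 − 1445 = -130; ΔQ = -736 − (-866) = 130
Score = 4·(-130) + 5·130 = 130

130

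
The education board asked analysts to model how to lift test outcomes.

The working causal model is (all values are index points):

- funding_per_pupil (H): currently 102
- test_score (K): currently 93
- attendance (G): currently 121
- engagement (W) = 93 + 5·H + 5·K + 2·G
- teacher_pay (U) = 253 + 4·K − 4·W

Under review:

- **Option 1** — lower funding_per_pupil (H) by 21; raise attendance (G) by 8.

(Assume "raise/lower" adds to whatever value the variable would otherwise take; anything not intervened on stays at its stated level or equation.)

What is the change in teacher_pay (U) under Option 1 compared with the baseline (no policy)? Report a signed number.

356

Baseline:
  H = 102
  K = 93
  G = 121
  W = 93 + 5·102 + 5·93 + 2·121 = 1310
  U = 253 + 4·93 − 4·1310 = -4615
Option 1 (H − 21, G + 8):
  H = 102 − 21 = 81
  K = 93
  G = 121 + 8 = 129
  W = 93 + 5·81 + 5·93 + 2·129 = 1221
  U = 253 + 4·93 − 4·1221 = -4259
Change in U: -4259 − (-4615) = 356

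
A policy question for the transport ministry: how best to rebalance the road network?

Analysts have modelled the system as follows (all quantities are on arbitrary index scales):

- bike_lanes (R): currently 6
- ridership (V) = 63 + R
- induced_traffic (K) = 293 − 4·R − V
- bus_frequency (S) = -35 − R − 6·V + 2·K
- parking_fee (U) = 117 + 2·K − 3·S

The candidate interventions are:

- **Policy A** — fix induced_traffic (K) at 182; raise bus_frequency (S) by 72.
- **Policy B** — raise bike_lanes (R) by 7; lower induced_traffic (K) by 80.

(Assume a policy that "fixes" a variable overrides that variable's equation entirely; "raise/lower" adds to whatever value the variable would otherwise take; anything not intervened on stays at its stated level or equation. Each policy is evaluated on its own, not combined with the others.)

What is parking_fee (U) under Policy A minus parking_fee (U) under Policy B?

-751

Policy A (K := 182, S + 72):
  R = 6
  V = 63 + 6 = 69
  K = 182
  S = -35 − 6 − 6·69 + 2·182 (+72 from intervention) = -19
  U = 117 + 2·182 − 3·(-19) = 538
Policy B (R + 7, K − 80):
  R = 6 + 7 = 13
  V = 63 + 13 = 76
  K = 293 − 4·13 − 76 (−80 from intervention) = 85
  S = -35 − 13 − 6·76 + 2·85 = -334
  U = 117 + 2·85 − 3·(-334) = 1289
U: 538 − 1289 = -751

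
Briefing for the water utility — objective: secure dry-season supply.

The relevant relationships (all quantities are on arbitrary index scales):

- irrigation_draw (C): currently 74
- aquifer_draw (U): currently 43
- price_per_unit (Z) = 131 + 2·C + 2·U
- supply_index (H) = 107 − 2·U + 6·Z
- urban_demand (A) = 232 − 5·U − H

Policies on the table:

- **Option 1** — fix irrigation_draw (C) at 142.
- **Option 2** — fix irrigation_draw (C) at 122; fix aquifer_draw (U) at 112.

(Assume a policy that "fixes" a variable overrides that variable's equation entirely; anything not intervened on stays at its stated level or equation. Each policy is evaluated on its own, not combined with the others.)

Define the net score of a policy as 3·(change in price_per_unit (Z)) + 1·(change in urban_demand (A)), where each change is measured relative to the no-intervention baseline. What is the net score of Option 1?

Baseline:
  C = 74
  U = 43
  Z = 131 + 2·74 + 2·43 = 365
  H = 107 − 2·43 + 6·365 = 2211
  A = 232 − 5·43 − 2211 = -2194
Option 1 (C := 142):
  C = 142
  U = 43
  Z = 131 + 2·142 + 2·43 = 501
  H = 107 − 2·43 + 6·501 = 3027
  A = 232 − 5·43 − 3027 = -3010
ΔZ = 501 − 365 = 136; ΔA = -3010 − (-2194) = -816
Score = 3·136 + 1·(-816) = -408

-408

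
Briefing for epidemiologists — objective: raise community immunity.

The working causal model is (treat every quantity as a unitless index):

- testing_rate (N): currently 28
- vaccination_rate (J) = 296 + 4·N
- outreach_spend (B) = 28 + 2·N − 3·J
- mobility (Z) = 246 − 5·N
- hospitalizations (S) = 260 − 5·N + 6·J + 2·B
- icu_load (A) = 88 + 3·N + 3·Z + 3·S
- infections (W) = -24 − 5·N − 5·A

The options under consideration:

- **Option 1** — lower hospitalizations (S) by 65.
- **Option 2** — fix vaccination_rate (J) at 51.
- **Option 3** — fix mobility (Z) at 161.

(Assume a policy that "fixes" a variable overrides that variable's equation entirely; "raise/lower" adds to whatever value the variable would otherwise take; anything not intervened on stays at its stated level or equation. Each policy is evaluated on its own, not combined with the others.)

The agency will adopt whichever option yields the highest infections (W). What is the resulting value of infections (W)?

Option 1 (S − 65):
  N = 28
  J = 296 + 4·28 = 408
  B = 28 + 2·28 − 3·408 = -1140
  Z = 246 − 5·28 = 106
  S = 260 − 5·28 + 6·408 + 2·(-1140) (−65 from intervention) = 223
  A = 88 + 3·28 + 3·106 + 3·223 = 1159
  W = -24 − 5·28 − 5·1159 = -5959
Option 2 (J := 51):
  N = 28
  J = 51
  B = 28 + 2·28 − 3·51 = -69
  Z = 246 − 5·28 = 106
  S = 260 − 5·28 + 6·51 + 2·(-69) = 288
  A = 88 + 3·28 + 3·106 + 3·288 = 1354
  W = -24 − 5·28 − 5·1354 = -6934
Option 3 (Z := 161):
  N = 28
  J = 296 + 4·28 = 408
  B = 28 + 2·28 − 3·408 = -1140
  Z = 161
  S = 260 − 5·28 + 6·408 + 2·(-1140) = 288
  A = 88 + 3·28 + 3·161 + 3·288 = 1519
  W = -24 − 5·28 − 5·1519 = -7759
Comparing — Option 1: W=-5959, Option 2: W=-6934, Option 3: W=-7759. Highest is -5959 (Option 1).

-5959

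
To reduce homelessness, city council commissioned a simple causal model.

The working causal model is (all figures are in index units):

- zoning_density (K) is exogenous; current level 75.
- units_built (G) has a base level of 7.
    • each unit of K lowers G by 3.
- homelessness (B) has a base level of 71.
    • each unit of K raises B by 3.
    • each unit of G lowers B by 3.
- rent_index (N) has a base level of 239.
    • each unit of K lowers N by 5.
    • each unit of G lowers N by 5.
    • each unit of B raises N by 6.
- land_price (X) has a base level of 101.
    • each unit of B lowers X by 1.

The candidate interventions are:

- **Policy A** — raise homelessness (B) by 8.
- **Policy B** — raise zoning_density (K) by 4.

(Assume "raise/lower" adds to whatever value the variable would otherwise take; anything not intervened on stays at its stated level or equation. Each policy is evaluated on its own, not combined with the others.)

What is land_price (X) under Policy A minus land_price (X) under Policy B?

Policy A (B + 8):
  K = 75
  G = 7 − 3·75 = -218
  B = 71 + 3·75 − 3·(-218) (+8 from intervention) = 958
  X = 101 − 958 = -857
Policy B (K + 4):
  K = 75 + 4 = 79
  G = 7 − 3·79 = -230
  B = 71 + 3·79 − 3·(-230) = 998
  X = 101 − 998 = -897
X: -857 − (-897) = 40

40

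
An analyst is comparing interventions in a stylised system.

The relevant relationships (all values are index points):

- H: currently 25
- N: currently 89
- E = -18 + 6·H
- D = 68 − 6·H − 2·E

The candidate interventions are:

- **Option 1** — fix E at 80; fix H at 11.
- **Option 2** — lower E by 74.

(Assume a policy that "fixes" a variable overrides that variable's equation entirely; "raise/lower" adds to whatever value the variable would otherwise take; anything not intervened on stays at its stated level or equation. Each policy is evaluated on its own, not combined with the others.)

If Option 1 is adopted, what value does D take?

-158

Option 1 (E := 80, H := 11):
  H = 11
  E = 80
  D = 68 − 6·11 − 2·80 = -158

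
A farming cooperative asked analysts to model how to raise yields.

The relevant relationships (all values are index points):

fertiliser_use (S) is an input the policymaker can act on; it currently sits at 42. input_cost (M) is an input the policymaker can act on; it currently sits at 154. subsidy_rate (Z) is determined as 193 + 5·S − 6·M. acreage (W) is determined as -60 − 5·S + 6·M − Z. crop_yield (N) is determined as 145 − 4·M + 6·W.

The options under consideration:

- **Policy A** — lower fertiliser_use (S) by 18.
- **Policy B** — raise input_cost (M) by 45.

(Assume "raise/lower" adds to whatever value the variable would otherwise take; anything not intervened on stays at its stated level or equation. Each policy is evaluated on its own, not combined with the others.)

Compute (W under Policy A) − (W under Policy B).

Policy A (S − 18):
  S = 42 − 18 = 24
  M = 154
  Z = 193 + 5·24 − 6·154 = -611
  W = -60 − 5·24 + 6·154 − (-611) = 1355
Policy B (M + 45):
  S = 42
  M = 154 + 45 = 199
  Z = 193 + 5·42 − 6·199 = -791
  W = -60 − 5·42 + 6·199 − (-791) = 1715
W: 1355 − 1715 = -360

-360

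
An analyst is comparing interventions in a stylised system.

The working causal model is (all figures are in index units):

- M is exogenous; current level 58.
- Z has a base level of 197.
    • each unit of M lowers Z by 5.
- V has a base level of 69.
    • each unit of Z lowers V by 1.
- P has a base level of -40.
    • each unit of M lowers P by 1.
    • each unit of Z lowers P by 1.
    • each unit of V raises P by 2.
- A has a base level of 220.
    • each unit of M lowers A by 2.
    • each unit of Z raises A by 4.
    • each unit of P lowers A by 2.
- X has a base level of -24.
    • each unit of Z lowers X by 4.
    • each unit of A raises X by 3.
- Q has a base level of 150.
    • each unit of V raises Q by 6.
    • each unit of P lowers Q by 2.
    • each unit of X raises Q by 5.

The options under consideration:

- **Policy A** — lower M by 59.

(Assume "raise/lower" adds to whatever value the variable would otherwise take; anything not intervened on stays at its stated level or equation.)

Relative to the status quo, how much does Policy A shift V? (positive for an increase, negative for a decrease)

Baseline:
  M = 58
  Z = 197 − 5·58 = -93
  V = 69 − (-93) = 162
Policy A (M − 59):
  M = 58 − 59 = -1
  Z = 197 − 5·(-1) = 202
  V = 69 − 202 = -133
Change in V: -133 − 162 = -295

-295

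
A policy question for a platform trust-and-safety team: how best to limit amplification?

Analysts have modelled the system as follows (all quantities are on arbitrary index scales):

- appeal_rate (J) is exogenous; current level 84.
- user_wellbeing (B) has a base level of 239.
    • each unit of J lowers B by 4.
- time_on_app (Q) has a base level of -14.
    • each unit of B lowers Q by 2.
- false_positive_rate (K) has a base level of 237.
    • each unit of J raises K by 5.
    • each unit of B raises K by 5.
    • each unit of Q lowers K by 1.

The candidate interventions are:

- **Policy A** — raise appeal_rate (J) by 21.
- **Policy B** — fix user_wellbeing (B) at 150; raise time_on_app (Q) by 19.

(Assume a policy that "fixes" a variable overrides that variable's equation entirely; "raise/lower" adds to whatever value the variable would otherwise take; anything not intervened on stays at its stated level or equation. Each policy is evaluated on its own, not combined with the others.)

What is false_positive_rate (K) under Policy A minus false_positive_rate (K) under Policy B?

-2193

Policy A (J + 21):
  J = 84 + 21 = 105
  B = 239 − 4·105 = -181
  Q = -14 − 2·(-181) = 348
  K = 237 + 5·105 + 5·(-181) − 348 = -491
Policy B (B := 150, Q + 19):
  J = 84
  B = 150
  Q = -14 − 2·150 (+19 from intervention) = -295
  K = 237 + 5·84 + 5·150 − (-295) = 1702
K: -491 − 1702 = -2193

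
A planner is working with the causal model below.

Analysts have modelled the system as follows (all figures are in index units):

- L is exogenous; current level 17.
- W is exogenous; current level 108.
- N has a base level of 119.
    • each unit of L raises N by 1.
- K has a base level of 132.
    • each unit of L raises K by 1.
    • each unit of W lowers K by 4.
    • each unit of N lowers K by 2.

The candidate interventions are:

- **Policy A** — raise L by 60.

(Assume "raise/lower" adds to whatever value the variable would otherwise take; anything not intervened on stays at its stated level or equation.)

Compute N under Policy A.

Policy A (L + 60):
  L = 17 + 60 = 77
  N = 119 + 77 = 196

196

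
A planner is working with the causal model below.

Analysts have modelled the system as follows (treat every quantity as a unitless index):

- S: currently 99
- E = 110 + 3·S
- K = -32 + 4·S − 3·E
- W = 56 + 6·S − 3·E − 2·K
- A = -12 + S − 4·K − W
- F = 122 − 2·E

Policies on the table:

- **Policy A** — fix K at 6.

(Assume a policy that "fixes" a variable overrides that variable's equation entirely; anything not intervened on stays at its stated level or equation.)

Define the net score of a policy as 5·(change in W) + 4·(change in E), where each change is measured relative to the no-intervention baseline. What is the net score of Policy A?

Baseline:
  S = 99
  E = 110 + 3·99 = 407
  K = -32 + 4·99 − 3·407 = -857
  W = 56 + 6·99 − 3·407 − 2·(-857) = 1143
Policy A (K := 6):
  S = 99
  E = 110 + 3·99 = 407
  K = 6
  W = 56 + 6·99 − 3·407 − 2·6 = -583
ΔW = -583 − 1143 = -1726; ΔE = 407 − 407 = 0
Score = 5·(-1726) + 4·0 = -8630

-8630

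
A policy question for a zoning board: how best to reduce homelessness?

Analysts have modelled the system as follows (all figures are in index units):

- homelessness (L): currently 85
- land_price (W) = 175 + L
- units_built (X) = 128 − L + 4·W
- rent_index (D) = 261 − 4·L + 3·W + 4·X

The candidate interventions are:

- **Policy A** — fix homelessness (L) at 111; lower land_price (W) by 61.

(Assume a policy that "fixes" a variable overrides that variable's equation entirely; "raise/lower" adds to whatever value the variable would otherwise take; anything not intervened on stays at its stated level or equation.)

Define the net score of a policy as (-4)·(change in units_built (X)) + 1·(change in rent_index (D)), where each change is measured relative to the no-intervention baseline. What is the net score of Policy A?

-209

Baseline:
  L = 85
  W = 175 + 85 = 260
  X = 128 − 85 + 4·260 = 1083
  D = 261 − 4·85 + 3·260 + 4·1083 = 5033
Policy A (L := 111, W − 61):
  L = 111
  W = 175 + 111 (−61 from intervention) = 225
  X = 128 − 111 + 4·225 = 917
  D = 261 − 4·111 + 3·225 + 4·917 = 4160
ΔX = 917 − 1083 = -166; ΔD = 4160 − 5033 = -873
Score = (-4)·(-166) + 1·(-873) = -209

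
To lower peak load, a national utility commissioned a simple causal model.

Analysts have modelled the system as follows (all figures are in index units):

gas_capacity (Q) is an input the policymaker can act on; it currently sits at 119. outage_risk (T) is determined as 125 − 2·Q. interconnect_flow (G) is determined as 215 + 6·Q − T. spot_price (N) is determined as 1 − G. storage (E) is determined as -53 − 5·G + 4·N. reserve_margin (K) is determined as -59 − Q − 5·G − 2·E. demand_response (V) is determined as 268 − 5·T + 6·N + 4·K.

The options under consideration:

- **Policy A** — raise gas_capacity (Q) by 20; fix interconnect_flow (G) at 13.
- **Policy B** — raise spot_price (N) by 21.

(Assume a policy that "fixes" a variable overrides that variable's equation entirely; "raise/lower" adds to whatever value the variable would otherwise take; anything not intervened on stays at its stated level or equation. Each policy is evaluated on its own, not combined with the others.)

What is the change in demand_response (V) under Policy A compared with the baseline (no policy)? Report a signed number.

Baseline:
  Q = 119
  T = 125 − 2·119 = -113
  G = 215 + 6·119 − (-113) = 1042
  N = 1 − 1042 = -1041
  E = -53 − 5·1042 + 4·(-1041) = -9427
  K = -59 − 119 − 5·1042 − 2·(-9427) = 13466
  V = 268 − 5·(-113) + 6·(-1041) + 4·13466 = 48451
Policy A (Q + 20, G := 13):
  Q = 119 + 20 = 139
  T = 125 − 2·139 = -153
  G = 13
  N = 1 − 13 = -12
  E = -53 − 5·13 + 4·(-12) = -166
  K = -59 − 139 − 5·13 − 2·(-166) = 69
  V = 268 − 5·(-153) + 6·(-12) + 4·69 = 1237
Change in V: 1237 − 48451 = -47214

-47214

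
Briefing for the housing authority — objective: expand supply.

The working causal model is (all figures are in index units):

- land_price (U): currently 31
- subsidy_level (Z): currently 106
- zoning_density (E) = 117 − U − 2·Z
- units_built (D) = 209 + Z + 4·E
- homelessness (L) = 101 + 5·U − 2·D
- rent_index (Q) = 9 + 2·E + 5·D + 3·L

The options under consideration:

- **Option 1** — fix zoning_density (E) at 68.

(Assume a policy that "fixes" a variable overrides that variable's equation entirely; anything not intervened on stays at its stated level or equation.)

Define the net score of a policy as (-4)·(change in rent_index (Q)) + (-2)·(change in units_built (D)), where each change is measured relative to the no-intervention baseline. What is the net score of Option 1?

0

Baseline:
  U = 31
  Z = 106
  E = 117 − 31 − 2·106 = -126
  D = 209 + 106 + 4·(-126) = -189
  L = 101 + 5·31 − 2·(-189) = 634
  Q = 9 + 2·(-126) + 5·(-189) + 3·634 = 714
Option 1 (E := 68):
  U = 31
  Z = 106
  E = 68
  D = 209 + 106 + 4·68 = 587
  L = 101 + 5·31 − 2·587 = -918
  Q = 9 + 2·68 + 5·587 + 3·(-918) = 326
ΔQ = 326 − 714 = -388; ΔD = 587 − (-189) = 776
Score = (-4)·(-388) + (-2)·776 = 0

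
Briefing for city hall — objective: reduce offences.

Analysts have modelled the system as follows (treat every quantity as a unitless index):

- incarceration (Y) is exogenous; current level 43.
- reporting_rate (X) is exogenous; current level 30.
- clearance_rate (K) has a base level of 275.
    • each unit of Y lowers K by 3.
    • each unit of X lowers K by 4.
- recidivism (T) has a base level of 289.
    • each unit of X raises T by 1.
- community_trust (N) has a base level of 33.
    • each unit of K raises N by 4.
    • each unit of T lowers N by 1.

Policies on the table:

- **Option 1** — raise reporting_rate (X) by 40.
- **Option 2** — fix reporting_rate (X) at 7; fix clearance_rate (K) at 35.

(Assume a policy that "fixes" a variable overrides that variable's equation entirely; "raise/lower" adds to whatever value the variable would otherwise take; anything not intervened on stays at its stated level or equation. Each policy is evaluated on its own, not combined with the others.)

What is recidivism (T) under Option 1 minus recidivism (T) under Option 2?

63

Option 1 (X + 40):
  X = 30 + 40 = 70
  T = 289 + 70 = 359
Option 2 (X := 7, K := 35):
  X = 7
  T = 289 + 7 = 296
T: 359 − 296 = 63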